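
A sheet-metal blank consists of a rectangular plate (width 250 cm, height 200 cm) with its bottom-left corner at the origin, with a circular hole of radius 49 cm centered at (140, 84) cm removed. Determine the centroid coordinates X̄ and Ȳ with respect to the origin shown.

X̄ = 122.34 cm, Ȳ = 102.84 cm

plate: A = 250 × 200 = 50000.00, centroid at (125.00, 100.00).
hole: A = −π·49² = -7542.96, centroid at (140.00, 84.00).
ΣA = 42457.04 cm², ΣAX̄ = 5193985.05 cm³, ΣAȲ = 4366391.03 cm³.
X̄ = 5193985.05/42457.04 = 122.34 cm; Ȳ = 4366391.03/42457.04 = 102.84 cm.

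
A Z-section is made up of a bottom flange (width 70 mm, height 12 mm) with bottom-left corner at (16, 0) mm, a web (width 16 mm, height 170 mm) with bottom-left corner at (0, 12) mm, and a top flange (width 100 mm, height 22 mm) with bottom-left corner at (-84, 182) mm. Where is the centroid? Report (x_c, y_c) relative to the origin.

bottom flange: A = 70 × 12 = 840.00, centroid at (51.00, 6.00).
web: A = 16 × 170 = 2720.00, centroid at (8.00, 97.00).
top flange: A = 100 × 22 = 2200.00, centroid at (-34.00, 193.00).
ΣA = 5760.00 mm²
ΣAx_c = (840.00)(51.00) + (2720.00)(8.00) + (2200.00)(-34.00) = -10200.00 mm³
ΣAy_c = (840.00)(6.00) + (2720.00)(97.00) + (2200.00)(193.00) = 693480.00 mm³
x_c = -10200.00 / 5760.00 = -1.77 mm
y_c = 693480.00 / 5760.00 = 120.40 mm

x_c = -1.77 mm, y_c = 120.40 mm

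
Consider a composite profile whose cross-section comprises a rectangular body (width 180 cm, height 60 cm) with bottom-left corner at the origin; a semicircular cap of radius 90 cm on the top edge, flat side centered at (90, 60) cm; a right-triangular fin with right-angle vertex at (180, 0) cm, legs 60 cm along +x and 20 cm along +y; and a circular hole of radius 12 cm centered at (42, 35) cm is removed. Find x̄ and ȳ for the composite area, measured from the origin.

rectangular body: A = 180 × 60 = 10800.00, centroid at (90.00, 30.00).
semicircular top: A = ½π·90² = 12723.45, centroid at (90.00, 98.20).
triangular fin: A = ½·60·20 = 600.00, centroid at (200.00, 6.67).
hole: A = −π·12² = -452.39, centroid at (42.00, 35.00).
ΣA = 23671.06 cm²
ΣAx̄ = (10800.00)(90.00) + (12723.45)(90.00) + (600.00)(200.00) + (-452.39)(42.00) = 2218110.17 cm³
ΣAȳ = (10800.00)(30.00) + (12723.45)(98.20) + (600.00)(6.67) + (-452.39)(35.00) = 1561573.39 cm³
x̄ = 2218110.17 / 23671.06 = 93.71 cm
ȳ = 1561573.39 / 23671.06 = 65.97 cm

x̄ = 93.71 cm, ȳ = 65.97 cm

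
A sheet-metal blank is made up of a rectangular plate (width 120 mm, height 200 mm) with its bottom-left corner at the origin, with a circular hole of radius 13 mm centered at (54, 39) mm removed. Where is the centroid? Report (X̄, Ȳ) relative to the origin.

Part | A | x̄ᵢ | ȳᵢ | A·x̄ᵢ | A·ȳᵢ
plate | 24000.00 | 60.00 | 100.00 | 1440000.00 | 2400000.00
hole | -530.93 | 54.00 | 39.00 | -28670.17 | -20706.24
Σ | 23469.07 |  |  | 1411329.83 | 2379293.76
X̄ = 1411329.83 / 23469.07 = 60.14 mm
Ȳ = 2379293.76 / 23469.07 = 101.38 mm

X̄ = 60.14 mm, Ȳ = 101.38 mm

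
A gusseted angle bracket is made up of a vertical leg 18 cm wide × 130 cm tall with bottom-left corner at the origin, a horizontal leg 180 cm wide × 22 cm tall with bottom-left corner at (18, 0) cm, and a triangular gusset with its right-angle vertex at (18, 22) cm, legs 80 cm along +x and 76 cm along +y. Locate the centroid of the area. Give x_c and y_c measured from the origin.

x_c = 62.58 cm, y_c = 36.35 cm

vertical leg: A = 18 × 130 = 2340.00, centroid at (9.00, 65.00).
horizontal leg: A = 180 × 22 = 3960.00, centroid at (108.00, 11.00).
gusset: A = ½·80·76 = 3040.00, centroid at (44.67, 47.33).
ΣA = 9340.00 cm², ΣAx_c = 584526.67 cm³, ΣAy_c = 339553.33 cm³.
x_c = 584526.67/9340.00 = 62.58 cm; y_c = 339553.33/9340.00 = 36.35 cm.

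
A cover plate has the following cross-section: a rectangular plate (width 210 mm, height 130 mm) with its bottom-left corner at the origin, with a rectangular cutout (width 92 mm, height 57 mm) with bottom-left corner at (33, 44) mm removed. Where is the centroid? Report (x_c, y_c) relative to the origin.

x_c = 111.18 mm, y_c = 63.22 mm

plate: A = 210 × 130 = 27300.00, centroid at (105.00, 65.00).
hole: A = −(92 × 57) = -5244.00, centroid at (79.00, 72.50).
ΣA = 22056.00 mm²
ΣAx_c = (27300.00)(105.00) + (-5244.00)(79.00) = 2452224.00 mm³
ΣAy_c = (27300.00)(65.00) + (-5244.00)(72.50) = 1394310.00 mm³
x_c = 2452224.00 / 22056.00 = 111.18 mm
y_c = 1394310.00 / 22056.00 = 63.22 mm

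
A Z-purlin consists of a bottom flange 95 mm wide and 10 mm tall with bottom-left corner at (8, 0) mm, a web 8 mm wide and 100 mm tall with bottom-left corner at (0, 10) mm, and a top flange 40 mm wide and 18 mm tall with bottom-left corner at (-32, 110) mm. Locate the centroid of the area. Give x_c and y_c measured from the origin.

Part | A | x̄ᵢ | ȳᵢ | A·x̄ᵢ | A·ȳᵢ
bottom flange | 950.00 | 55.50 | 5.00 | 52725.00 | 4750.00
web | 800.00 | 4.00 | 60.00 | 3200.00 | 48000.00
top flange | 720.00 | -12.00 | 119.00 | -8640.00 | 85680.00
Σ | 2470.00 |  |  | 47285.00 | 138430.00
x_c = 47285.00 / 2470.00 = 19.14 mm
y_c = 138430.00 / 2470.00 = 56.04 mm

x_c = 19.14 mm, y_c = 56.04 mm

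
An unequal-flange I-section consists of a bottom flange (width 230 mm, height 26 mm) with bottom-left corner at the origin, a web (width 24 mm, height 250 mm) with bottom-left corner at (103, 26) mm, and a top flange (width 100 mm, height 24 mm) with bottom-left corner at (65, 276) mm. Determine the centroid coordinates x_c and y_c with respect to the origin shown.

bottom flange: A = 230 × 26 = 5980.00, centroid at (115.00, 13.00).
web: A = 24 × 250 = 6000.00, centroid at (115.00, 151.00).
top flange: A = 100 × 24 = 2400.00, centroid at (115.00, 288.00).
ΣA = 14380.00 mm²
ΣAx_c = (5980.00)(115.00) + (6000.00)(115.00) + (2400.00)(115.00) = 1653700.00 mm³
ΣAy_c = (5980.00)(13.00) + (6000.00)(151.00) + (2400.00)(288.00) = 1674940.00 mm³
x_c = 1653700.00 / 14380.00 = 115.00 mm
y_c = 1674940.00 / 14380.00 = 116.48 mm

x_c = 115.00 mm, y_c = 116.48 mm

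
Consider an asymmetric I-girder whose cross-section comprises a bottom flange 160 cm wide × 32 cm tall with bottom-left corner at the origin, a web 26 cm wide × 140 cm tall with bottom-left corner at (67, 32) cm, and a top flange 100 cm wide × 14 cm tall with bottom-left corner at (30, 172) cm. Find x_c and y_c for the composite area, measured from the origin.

bottom flange: A = 160 × 32 = 5120.00, centroid at (80.00, 16.00).
web: A = 26 × 140 = 3640.00, centroid at (80.00, 102.00).
top flange: A = 100 × 14 = 1400.00, centroid at (80.00, 179.00).
ΣA = 10160.00 cm², ΣAx_c = 812800.00 cm³, ΣAy_c = 703800.00 cm³.
x_c = 812800.00/10160.00 = 80.00 cm; y_c = 703800.00/10160.00 = 69.27 cm.

x_c = 80.00 cm, y_c = 69.27 cm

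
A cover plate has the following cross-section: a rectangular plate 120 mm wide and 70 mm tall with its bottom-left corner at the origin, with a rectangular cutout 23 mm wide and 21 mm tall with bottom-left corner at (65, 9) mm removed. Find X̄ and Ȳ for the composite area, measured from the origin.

X̄ = 58.99 mm, Ȳ = 35.95 mm

plate: A = 120 × 70 = 8400.00, centroid at (60.00, 35.00).
hole: A = −(23 × 21) = -483.00, centroid at (76.50, 19.50).
ΣA = 7917.00 mm²
ΣAX̄ = (8400.00)(60.00) + (-483.00)(76.50) = 467050.50 mm³
ΣAȲ = (8400.00)(35.00) + (-483.00)(19.50) = 284581.50 mm³
X̄ = 467050.50 / 7917.00 = 58.99 mm
Ȳ = 284581.50 / 7917.00 = 35.95 mm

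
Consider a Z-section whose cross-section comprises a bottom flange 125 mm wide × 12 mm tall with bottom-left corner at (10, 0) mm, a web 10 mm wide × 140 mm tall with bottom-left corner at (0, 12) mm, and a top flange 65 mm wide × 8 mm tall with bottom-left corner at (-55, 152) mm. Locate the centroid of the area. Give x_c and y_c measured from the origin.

bottom flange: A = 125 × 12 = 1500.00, centroid at (72.50, 6.00).
web: A = 10 × 140 = 1400.00, centroid at (5.00, 82.00).
top flange: A = 65 × 8 = 520.00, centroid at (-22.50, 156.00).
ΣA = 3420.00 mm², ΣAx_c = 104050.00 mm³, ΣAy_c = 204920.00 mm³.
x_c = 104050.00/3420.00 = 30.42 mm; y_c = 204920.00/3420.00 = 59.92 mm.

x_c = 30.42 mm, y_c = 59.92 mm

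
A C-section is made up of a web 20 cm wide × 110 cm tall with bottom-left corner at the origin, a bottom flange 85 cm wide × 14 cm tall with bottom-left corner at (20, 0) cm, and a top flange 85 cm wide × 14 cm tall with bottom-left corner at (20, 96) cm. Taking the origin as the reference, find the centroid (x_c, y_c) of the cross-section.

web: A = 20 × 110 = 2200.00, centroid at (10.00, 55.00).
bottom flange: A = 85 × 14 = 1190.00, centroid at (62.50, 7.00).
top flange: A = 85 × 14 = 1190.00, centroid at (62.50, 103.00).
ΣA = 4580.00 cm²
ΣAx_c = (2200.00)(10.00) + (1190.00)(62.50) + (1190.00)(62.50) = 170750.00 cm³
ΣAy_c = (2200.00)(55.00) + (1190.00)(7.00) + (1190.00)(103.00) = 251900.00 cm³
x_c = 170750.00 / 4580.00 = 37.28 cm
y_c = 251900.00 / 4580.00 = 55.00 cm

x_c = 37.28 cm, y_c = 55.00 cm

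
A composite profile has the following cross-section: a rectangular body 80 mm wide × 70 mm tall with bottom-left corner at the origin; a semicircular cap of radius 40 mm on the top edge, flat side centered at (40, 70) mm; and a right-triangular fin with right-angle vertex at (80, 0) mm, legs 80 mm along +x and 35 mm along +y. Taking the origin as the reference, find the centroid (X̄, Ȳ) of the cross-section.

X̄ = 49.81 mm, Ȳ = 45.30 mm

Part | A | x̄ᵢ | ȳᵢ | A·x̄ᵢ | A·ȳᵢ
rectangular body | 5600.00 | 40.00 | 35.00 | 224000.00 | 196000.00
semicircular top | 2513.27 | 40.00 | 86.98 | 100530.96 | 218595.86
triangular fin | 1400.00 | 106.67 | 11.67 | 149333.33 | 16333.33
Σ | 9513.27 |  |  | 473864.30 | 430929.19
X̄ = 473864.30 / 9513.27 = 49.81 mm
Ȳ = 430929.19 / 9513.27 = 45.30 mm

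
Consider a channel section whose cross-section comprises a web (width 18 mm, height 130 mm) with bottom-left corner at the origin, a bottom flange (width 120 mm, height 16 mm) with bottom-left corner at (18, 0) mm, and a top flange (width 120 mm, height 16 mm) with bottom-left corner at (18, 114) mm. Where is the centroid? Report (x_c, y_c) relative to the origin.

x_c = 51.87 mm, y_c = 65.00 mm

Part | A | x̄ᵢ | ȳᵢ | A·x̄ᵢ | A·ȳᵢ
web | 2340.00 | 9.00 | 65.00 | 21060.00 | 152100.00
bottom flange | 1920.00 | 78.00 | 8.00 | 149760.00 | 15360.00
top flange | 1920.00 | 78.00 | 122.00 | 149760.00 | 234240.00
Σ | 6180.00 |  |  | 320580.00 | 401700.00
x_c = 320580.00 / 6180.00 = 51.87 mm
y_c = 401700.00 / 6180.00 = 65.00 mm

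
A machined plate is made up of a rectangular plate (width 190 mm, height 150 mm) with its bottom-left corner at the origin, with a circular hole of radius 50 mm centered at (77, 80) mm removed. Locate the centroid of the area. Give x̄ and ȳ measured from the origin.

x̄ = 101.85 mm, ȳ = 73.10 mm

Part | A | x̄ᵢ | ȳᵢ | A·x̄ᵢ | A·ȳᵢ
plate | 28500.00 | 95.00 | 75.00 | 2707500.00 | 2137500.00
hole | -7853.98 | 77.00 | 80.00 | -604756.59 | -628318.53
Σ | 20646.02 |  |  | 2102743.41 | 1509181.47
x̄ = 2102743.41 / 20646.02 = 101.85 mm
ȳ = 1509181.47 / 20646.02 = 73.10 mm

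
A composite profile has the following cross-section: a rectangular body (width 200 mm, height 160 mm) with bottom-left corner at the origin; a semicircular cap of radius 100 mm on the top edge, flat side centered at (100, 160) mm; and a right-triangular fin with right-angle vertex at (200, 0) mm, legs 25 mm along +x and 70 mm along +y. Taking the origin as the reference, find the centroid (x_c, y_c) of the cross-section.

Part | A | x̄ᵢ | ȳᵢ | A·x̄ᵢ | A·ȳᵢ
rectangular body | 32000.00 | 100.00 | 80.00 | 3200000.00 | 2560000.00
semicircular top | 15707.96 | 100.00 | 202.44 | 1570796.33 | 3179940.79
triangular fin | 875.00 | 208.33 | 23.33 | 182291.67 | 20416.67
Σ | 48582.96 |  |  | 4953087.99 | 5760357.46
x_c = 4953087.99 / 48582.96 = 101.95 mm
y_c = 5760357.46 / 48582.96 = 118.57 mm

x_c = 101.95 mm, y_c = 118.57 mm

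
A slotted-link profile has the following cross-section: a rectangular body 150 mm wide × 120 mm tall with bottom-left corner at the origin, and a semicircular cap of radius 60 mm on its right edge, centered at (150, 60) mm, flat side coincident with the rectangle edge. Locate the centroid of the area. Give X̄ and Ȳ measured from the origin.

Part | A | x̄ᵢ | ȳᵢ | A·x̄ᵢ | A·ȳᵢ
rectangular body | 18000.00 | 75.00 | 60.00 | 1350000.00 | 1080000.00
semicircular end | 5654.87 | 175.46 | 60.00 | 992230.02 | 339292.01
Σ | 23654.87 |  |  | 2342230.02 | 1419292.01
X̄ = 2342230.02 / 23654.87 = 99.02 mm
Ȳ = 1419292.01 / 23654.87 = 60.00 mm

X̄ = 99.02 mm, Ȳ = 60.00 mm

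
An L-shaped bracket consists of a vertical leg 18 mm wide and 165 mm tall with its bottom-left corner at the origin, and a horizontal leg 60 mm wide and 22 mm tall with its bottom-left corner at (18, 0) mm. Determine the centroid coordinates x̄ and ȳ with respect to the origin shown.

vertical leg: A = 18 × 165 = 2970.00, centroid at (9.00, 82.50).
horizontal leg: A = 60 × 22 = 1320.00, centroid at (48.00, 11.00).
ΣA = 4290.00 mm²
ΣAx̄ = (2970.00)(9.00) + (1320.00)(48.00) = 90090.00 mm³
ΣAȳ = (2970.00)(82.50) + (1320.00)(11.00) = 259545.00 mm³
x̄ = 90090.00 / 4290.00 = 21.00 mm
ȳ = 259545.00 / 4290.00 = 60.50 mm

x̄ = 21.00 mm, ȳ = 60.50 mm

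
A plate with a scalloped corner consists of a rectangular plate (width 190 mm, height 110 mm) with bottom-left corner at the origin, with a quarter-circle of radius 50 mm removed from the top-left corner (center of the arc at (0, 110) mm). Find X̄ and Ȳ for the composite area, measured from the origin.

X̄ = 102.65 mm, Ȳ = 51.50 mm

plate: A = 190 × 110 = 20900.00, centroid at (95.00, 55.00).
removed quarter-circle: A = −¼π·50² = -1963.50, centroid at (21.22, 88.78).
ΣA = 18936.50 mm², ΣAX̄ = 1943833.33 mm³, ΣAȲ = 975182.17 mm³.
X̄ = 1943833.33/18936.50 = 102.65 mm; Ȳ = 975182.17/18936.50 = 51.50 mm.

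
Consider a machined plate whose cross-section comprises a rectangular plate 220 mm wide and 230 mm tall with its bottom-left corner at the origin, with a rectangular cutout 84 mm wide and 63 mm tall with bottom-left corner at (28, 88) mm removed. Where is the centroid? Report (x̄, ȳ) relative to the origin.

x̄ = 114.67 mm, ȳ = 114.47 mm

Part | A | x̄ᵢ | ȳᵢ | A·x̄ᵢ | A·ȳᵢ
plate | 50600.00 | 110.00 | 115.00 | 5566000.00 | 5819000.00
hole | -5292.00 | 70.00 | 119.50 | -370440.00 | -632394.00
Σ | 45308.00 |  |  | 5195560.00 | 5186606.00
x̄ = 5195560.00 / 45308.00 = 114.67 mm
ȳ = 5186606.00 / 45308.00 = 114.47 mm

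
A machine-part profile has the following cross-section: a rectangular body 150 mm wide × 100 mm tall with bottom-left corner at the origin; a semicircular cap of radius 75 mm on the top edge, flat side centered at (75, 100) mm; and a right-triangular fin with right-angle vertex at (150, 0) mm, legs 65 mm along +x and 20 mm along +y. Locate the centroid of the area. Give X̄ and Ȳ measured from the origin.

X̄ = 77.57 mm, Ȳ = 78.38 mm

Part | A | x̄ᵢ | ȳᵢ | A·x̄ᵢ | A·ȳᵢ
rectangular body | 15000.00 | 75.00 | 50.00 | 1125000.00 | 750000.00
semicircular top | 8835.73 | 75.00 | 131.83 | 662679.70 | 1164822.93
triangular fin | 650.00 | 171.67 | 6.67 | 111583.33 | 4333.33
Σ | 24485.73 |  |  | 1899263.03 | 1919156.27
X̄ = 1899263.03 / 24485.73 = 77.57 mm
Ȳ = 1919156.27 / 24485.73 = 78.38 mm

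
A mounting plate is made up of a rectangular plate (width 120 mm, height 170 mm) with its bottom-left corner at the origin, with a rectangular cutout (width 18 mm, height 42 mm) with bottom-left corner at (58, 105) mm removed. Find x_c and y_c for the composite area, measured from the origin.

plate: A = 120 × 170 = 20400.00, centroid at (60.00, 85.00).
hole: A = −(18 × 42) = -756.00, centroid at (67.00, 126.00).
ΣA = 19644.00 mm²
ΣAx_c = (20400.00)(60.00) + (-756.00)(67.00) = 1173348.00 mm³
ΣAy_c = (20400.00)(85.00) + (-756.00)(126.00) = 1638744.00 mm³
x_c = 1173348.00 / 19644.00 = 59.73 mm
y_c = 1638744.00 / 19644.00 = 83.42 mm

x_c = 59.73 mm, y_c = 83.42 mm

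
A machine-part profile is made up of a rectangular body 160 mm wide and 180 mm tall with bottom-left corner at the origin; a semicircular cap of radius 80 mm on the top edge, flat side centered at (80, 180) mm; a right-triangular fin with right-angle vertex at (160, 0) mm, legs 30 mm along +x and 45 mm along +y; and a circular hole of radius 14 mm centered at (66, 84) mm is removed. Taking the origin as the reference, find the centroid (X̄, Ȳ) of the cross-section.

rectangular body: A = 160 × 180 = 28800.00, centroid at (80.00, 90.00).
semicircular top: A = ½π·80² = 10053.10, centroid at (80.00, 213.95).
triangular fin: A = ½·30·45 = 675.00, centroid at (170.00, 15.00).
hole: A = −π·14² = -615.75, centroid at (66.00, 84.00).
ΣA = 38912.34 mm², ΣAX̄ = 3182358.08 mm³, ΣAȲ = 4701292.52 mm³.
X̄ = 3182358.08/38912.34 = 81.78 mm; Ȳ = 4701292.52/38912.34 = 120.82 mm.

X̄ = 81.78 mm, Ȳ = 120.82 mm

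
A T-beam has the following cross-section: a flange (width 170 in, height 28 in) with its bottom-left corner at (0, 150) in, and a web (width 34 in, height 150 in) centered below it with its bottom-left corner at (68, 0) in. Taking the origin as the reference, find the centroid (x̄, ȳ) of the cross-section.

x̄ = 85.00 in, ȳ = 117.97 in

web: A = 34 × 150 = 5100.00, centroid at (85.00, 75.00).
flange: A = 170 × 28 = 4760.00, centroid at (85.00, 164.00).
ΣA = 9860.00 in², ΣAx̄ = 838100.00 in³, ΣAȳ = 1163140.00 in³.
x̄ = 838100.00/9860.00 = 85.00 in; ȳ = 1163140.00/9860.00 = 117.97 in.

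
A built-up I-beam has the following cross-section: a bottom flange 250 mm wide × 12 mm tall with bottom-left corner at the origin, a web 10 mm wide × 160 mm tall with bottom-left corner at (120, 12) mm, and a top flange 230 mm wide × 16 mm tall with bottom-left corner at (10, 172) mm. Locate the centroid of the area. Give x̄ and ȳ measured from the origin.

x̄ = 125.00 mm, ȳ = 99.95 mm

bottom flange: A = 250 × 12 = 3000.00, centroid at (125.00, 6.00).
web: A = 10 × 160 = 1600.00, centroid at (125.00, 92.00).
top flange: A = 230 × 16 = 3680.00, centroid at (125.00, 180.00).
ΣA = 8280.00 mm²
ΣAx̄ = (3000.00)(125.00) + (1600.00)(125.00) + (3680.00)(125.00) = 1035000.00 mm³
ΣAȳ = (3000.00)(6.00) + (1600.00)(92.00) + (3680.00)(180.00) = 827600.00 mm³
x̄ = 1035000.00 / 8280.00 = 125.00 mm
ȳ = 827600.00 / 8280.00 = 99.95 mm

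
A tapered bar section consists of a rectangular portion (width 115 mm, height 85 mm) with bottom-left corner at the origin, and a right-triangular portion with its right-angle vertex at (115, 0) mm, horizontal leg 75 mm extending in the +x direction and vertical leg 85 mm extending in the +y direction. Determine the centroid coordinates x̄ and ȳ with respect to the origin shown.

x̄ = 77.79 mm, ȳ = 39.02 mm

rectangular portion: A = 115 × 85 = 9775.00, centroid at (57.50, 42.50).
triangular portion: A = ½·75·85 = 3187.50, centroid at (140.00, 28.33).
ΣA = 12962.50 mm²
ΣAx̄ = (9775.00)(57.50) + (3187.50)(140.00) = 1008312.50 mm³
ΣAȳ = (9775.00)(42.50) + (3187.50)(28.33) = 505750.00 mm³
x̄ = 1008312.50 / 12962.50 = 77.79 mm
ȳ = 505750.00 / 12962.50 = 39.02 mm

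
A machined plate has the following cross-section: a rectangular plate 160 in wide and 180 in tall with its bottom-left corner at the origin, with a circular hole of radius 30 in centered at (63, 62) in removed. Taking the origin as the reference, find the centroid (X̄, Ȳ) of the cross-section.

plate: A = 160 × 180 = 28800.00, centroid at (80.00, 90.00).
hole: A = −π·30² = -2827.43, centroid at (63.00, 62.00).
ΣA = 25972.57 in², ΣAX̄ = 2125871.70 in³, ΣAȲ = 2416699.13 in³.
X̄ = 2125871.70/25972.57 = 81.85 in; Ȳ = 2416699.13/25972.57 = 93.05 in.

X̄ = 81.85 in, Ȳ = 93.05 in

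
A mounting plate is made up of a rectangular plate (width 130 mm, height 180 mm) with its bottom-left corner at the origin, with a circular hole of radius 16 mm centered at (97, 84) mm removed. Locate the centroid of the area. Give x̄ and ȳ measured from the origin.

x̄ = 63.86 mm, ȳ = 90.21 mm

plate: A = 130 × 180 = 23400.00, centroid at (65.00, 90.00).
hole: A = −π·16² = -804.25, centroid at (97.00, 84.00).
ΣA = 22595.75 mm², ΣAx̄ = 1442987.97 mm³, ΣAȳ = 2038443.19 mm³.
x̄ = 1442987.97/22595.75 = 63.86 mm; ȳ = 2038443.19/22595.75 = 90.21 mm.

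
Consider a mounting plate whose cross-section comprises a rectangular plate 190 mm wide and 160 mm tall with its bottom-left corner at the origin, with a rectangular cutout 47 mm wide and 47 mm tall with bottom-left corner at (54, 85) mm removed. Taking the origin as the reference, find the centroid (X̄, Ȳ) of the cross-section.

Part | A | x̄ᵢ | ȳᵢ | A·x̄ᵢ | A·ȳᵢ
plate | 30400.00 | 95.00 | 80.00 | 2888000.00 | 2432000.00
hole | -2209.00 | 77.50 | 108.50 | -171197.50 | -239676.50
Σ | 28191.00 |  |  | 2716802.50 | 2192323.50
X̄ = 2716802.50 / 28191.00 = 96.37 mm
Ȳ = 2192323.50 / 28191.00 = 77.77 mm

X̄ = 96.37 mm, Ȳ = 77.77 mm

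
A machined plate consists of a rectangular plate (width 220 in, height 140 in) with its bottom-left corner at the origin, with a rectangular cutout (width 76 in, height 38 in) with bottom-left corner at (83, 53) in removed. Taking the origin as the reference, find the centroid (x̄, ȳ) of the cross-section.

x̄ = 108.86 in, ȳ = 69.79 in

plate: A = 220 × 140 = 30800.00, centroid at (110.00, 70.00).
hole: A = −(76 × 38) = -2888.00, centroid at (121.00, 72.00).
ΣA = 27912.00 in²
ΣAx̄ = (30800.00)(110.00) + (-2888.00)(121.00) = 3038552.00 in³
ΣAȳ = (30800.00)(70.00) + (-2888.00)(72.00) = 1948064.00 in³
x̄ = 3038552.00 / 27912.00 = 108.86 in
ȳ = 1948064.00 / 27912.00 = 69.79 in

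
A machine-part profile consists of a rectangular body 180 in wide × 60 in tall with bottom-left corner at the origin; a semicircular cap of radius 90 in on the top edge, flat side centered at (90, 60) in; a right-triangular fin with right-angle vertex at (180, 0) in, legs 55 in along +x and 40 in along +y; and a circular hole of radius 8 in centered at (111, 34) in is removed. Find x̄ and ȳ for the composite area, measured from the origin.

x̄ = 94.71 in, ȳ = 64.75 in

rectangular body: A = 180 × 60 = 10800.00, centroid at (90.00, 30.00).
semicircular top: A = ½π·90² = 12723.45, centroid at (90.00, 98.20).
triangular fin: A = ½·55·40 = 1100.00, centroid at (198.33, 13.33).
hole: A = −π·8² = -201.06, centroid at (111.00, 34.00).
ΣA = 24422.39 in²
ΣAx̄ = (10800.00)(90.00) + (12723.45)(90.00) + (1100.00)(198.33) + (-201.06)(111.00) = 2312959.31 in³
ΣAȳ = (10800.00)(30.00) + (12723.45)(98.20) + (1100.00)(13.33) + (-201.06)(34.00) = 1581237.58 in³
x̄ = 2312959.31 / 24422.39 = 94.71 in
ȳ = 1581237.58 / 24422.39 = 64.75 in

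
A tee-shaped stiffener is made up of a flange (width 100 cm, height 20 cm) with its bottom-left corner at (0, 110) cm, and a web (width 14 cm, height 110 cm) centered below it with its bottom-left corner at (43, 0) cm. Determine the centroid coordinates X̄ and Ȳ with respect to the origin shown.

web: A = 14 × 110 = 1540.00, centroid at (50.00, 55.00).
flange: A = 100 × 20 = 2000.00, centroid at (50.00, 120.00).
ΣA = 3540.00 cm², ΣAX̄ = 177000.00 cm³, ΣAȲ = 324700.00 cm³.
X̄ = 177000.00/3540.00 = 50.00 cm; Ȳ = 324700.00/3540.00 = 91.72 cm.

X̄ = 50.00 cm, Ȳ = 91.72 cm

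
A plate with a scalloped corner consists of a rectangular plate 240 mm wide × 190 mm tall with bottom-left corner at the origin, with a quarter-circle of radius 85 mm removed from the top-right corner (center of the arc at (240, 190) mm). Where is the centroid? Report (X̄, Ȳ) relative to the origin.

X̄ = 108.07 mm, Ȳ = 86.63 mm

plate: A = 240 × 190 = 45600.00, centroid at (120.00, 95.00).
removed quarter-circle: A = −¼π·85² = -5674.50, centroid at (203.92, 153.92).
ΣA = 39925.50 mm²
ΣAX̄ = (45600.00)(120.00) + (-5674.50)(203.92) = 4314827.92 mm³
ΣAȲ = (45600.00)(95.00) + (-5674.50)(153.92) = 3458553.00 mm³
X̄ = 4314827.92 / 39925.50 = 108.07 mm
Ȳ = 3458553.00 / 39925.50 = 86.63 mm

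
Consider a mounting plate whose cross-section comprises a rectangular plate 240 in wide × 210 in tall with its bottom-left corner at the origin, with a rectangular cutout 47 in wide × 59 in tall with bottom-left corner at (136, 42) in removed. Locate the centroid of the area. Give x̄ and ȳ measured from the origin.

x̄ = 117.70 in, ȳ = 106.95 in

plate: A = 240 × 210 = 50400.00, centroid at (120.00, 105.00).
hole: A = −(47 × 59) = -2773.00, centroid at (159.50, 71.50).
ΣA = 47627.00 in²
ΣAx̄ = (50400.00)(120.00) + (-2773.00)(159.50) = 5605706.50 in³
ΣAȳ = (50400.00)(105.00) + (-2773.00)(71.50) = 5093730.50 in³
x̄ = 5605706.50 / 47627.00 = 117.70 in
ȳ = 5093730.50 / 47627.00 = 106.95 in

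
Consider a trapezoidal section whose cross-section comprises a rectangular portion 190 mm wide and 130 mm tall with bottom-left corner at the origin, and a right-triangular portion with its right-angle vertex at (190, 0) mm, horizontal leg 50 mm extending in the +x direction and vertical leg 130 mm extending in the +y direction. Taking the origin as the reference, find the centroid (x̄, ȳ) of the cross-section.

rectangular portion: A = 190 × 130 = 24700.00, centroid at (95.00, 65.00).
triangular portion: A = ½·50·130 = 3250.00, centroid at (206.67, 43.33).
ΣA = 27950.00 mm², ΣAx̄ = 3018166.67 mm³, ΣAȳ = 1746333.33 mm³.
x̄ = 3018166.67/27950.00 = 107.98 mm; ȳ = 1746333.33/27950.00 = 62.48 mm.

x̄ = 107.98 mm, ȳ = 62.48 mm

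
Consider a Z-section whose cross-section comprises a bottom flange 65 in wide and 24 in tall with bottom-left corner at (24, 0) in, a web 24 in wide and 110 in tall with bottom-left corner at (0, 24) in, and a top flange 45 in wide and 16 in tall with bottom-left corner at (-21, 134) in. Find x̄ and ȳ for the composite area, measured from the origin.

bottom flange: A = 65 × 24 = 1560.00, centroid at (56.50, 12.00).
web: A = 24 × 110 = 2640.00, centroid at (12.00, 79.00).
top flange: A = 45 × 16 = 720.00, centroid at (1.50, 142.00).
ΣA = 4920.00 in², ΣAx̄ = 120900.00 in³, ΣAȳ = 329520.00 in³.
x̄ = 120900.00/4920.00 = 24.57 in; ȳ = 329520.00/4920.00 = 66.98 in.

x̄ = 24.57 in, ȳ = 66.98 in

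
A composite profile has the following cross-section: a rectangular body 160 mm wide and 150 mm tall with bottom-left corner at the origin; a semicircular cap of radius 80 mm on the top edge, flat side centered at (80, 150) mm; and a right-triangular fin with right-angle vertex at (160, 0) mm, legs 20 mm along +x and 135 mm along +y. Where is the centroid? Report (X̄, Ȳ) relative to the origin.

Part | A | x̄ᵢ | ȳᵢ | A·x̄ᵢ | A·ȳᵢ
rectangular body | 24000.00 | 80.00 | 75.00 | 1920000.00 | 1800000.00
semicircular top | 10053.10 | 80.00 | 183.95 | 804247.72 | 1849297.81
triangular fin | 1350.00 | 166.67 | 45.00 | 225000.00 | 60750.00
Σ | 35403.10 |  |  | 2949247.72 | 3710047.81
X̄ = 2949247.72 / 35403.10 = 83.30 mm
Ȳ = 3710047.81 / 35403.10 = 104.79 mm

X̄ = 83.30 mm, Ȳ = 104.79 mm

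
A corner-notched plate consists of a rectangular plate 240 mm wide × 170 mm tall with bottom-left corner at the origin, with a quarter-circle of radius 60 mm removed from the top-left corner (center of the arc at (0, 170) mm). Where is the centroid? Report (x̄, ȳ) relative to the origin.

plate: A = 240 × 170 = 40800.00, centroid at (120.00, 85.00).
removed quarter-circle: A = −¼π·60² = -2827.43, centroid at (25.46, 144.54).
ΣA = 37972.57 mm²
ΣAx̄ = (40800.00)(120.00) + (-2827.43)(25.46) = 4824000.00 mm³
ΣAȳ = (40800.00)(85.00) + (-2827.43)(144.54) = 3059336.32 mm³
x̄ = 4824000.00 / 37972.57 = 127.04 mm
ȳ = 3059336.32 / 37972.57 = 80.57 mm

x̄ = 127.04 mm, ȳ = 80.57 mm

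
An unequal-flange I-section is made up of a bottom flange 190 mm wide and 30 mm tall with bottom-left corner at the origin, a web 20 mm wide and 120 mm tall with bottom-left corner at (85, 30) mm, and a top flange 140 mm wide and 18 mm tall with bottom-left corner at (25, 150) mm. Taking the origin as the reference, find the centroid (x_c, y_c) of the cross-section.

x_c = 95.00 mm, y_c = 66.12 mm

Part | A | x̄ᵢ | ȳᵢ | A·x̄ᵢ | A·ȳᵢ
bottom flange | 5700.00 | 95.00 | 15.00 | 541500.00 | 85500.00
web | 2400.00 | 95.00 | 90.00 | 228000.00 | 216000.00
top flange | 2520.00 | 95.00 | 159.00 | 239400.00 | 400680.00
Σ | 10620.00 |  |  | 1008900.00 | 702180.00
x_c = 1008900.00 / 10620.00 = 95.00 mm
y_c = 702180.00 / 10620.00 = 66.12 mm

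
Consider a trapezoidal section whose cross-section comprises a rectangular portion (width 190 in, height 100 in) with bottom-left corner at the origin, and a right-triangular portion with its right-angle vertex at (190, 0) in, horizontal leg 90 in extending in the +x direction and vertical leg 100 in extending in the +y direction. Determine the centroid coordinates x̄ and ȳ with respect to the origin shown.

x̄ = 118.94 in, ȳ = 46.81 in

rectangular portion: A = 190 × 100 = 19000.00, centroid at (95.00, 50.00).
triangular portion: A = ½·90·100 = 4500.00, centroid at (220.00, 33.33).
ΣA = 23500.00 in², ΣAx̄ = 2795000.00 in³, ΣAȳ = 1100000.00 in³.
x̄ = 2795000.00/23500.00 = 118.94 in; ȳ = 1100000.00/23500.00 = 46.81 in.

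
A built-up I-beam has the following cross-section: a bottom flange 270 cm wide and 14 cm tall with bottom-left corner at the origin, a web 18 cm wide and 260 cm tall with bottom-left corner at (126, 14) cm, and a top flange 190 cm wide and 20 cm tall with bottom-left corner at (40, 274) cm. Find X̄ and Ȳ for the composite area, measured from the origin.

X̄ = 135.00 cm, Ȳ = 145.15 cm

Part | A | x̄ᵢ | ȳᵢ | A·x̄ᵢ | A·ȳᵢ
bottom flange | 3780.00 | 135.00 | 7.00 | 510300.00 | 26460.00
web | 4680.00 | 135.00 | 144.00 | 631800.00 | 673920.00
top flange | 3800.00 | 135.00 | 284.00 | 513000.00 | 1079200.00
Σ | 12260.00 |  |  | 1655100.00 | 1779580.00
X̄ = 1655100.00 / 12260.00 = 135.00 cm
Ȳ = 1779580.00 / 12260.00 = 145.15 cm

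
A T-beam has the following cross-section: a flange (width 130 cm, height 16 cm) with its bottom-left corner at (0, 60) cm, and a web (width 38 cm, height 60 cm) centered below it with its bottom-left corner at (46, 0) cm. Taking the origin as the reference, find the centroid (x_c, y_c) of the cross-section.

x_c = 65.00 cm, y_c = 48.13 cm

Part | A | x̄ᵢ | ȳᵢ | A·x̄ᵢ | A·ȳᵢ
web | 2280.00 | 65.00 | 30.00 | 148200.00 | 68400.00
flange | 2080.00 | 65.00 | 68.00 | 135200.00 | 141440.00
Σ | 4360.00 |  |  | 283400.00 | 209840.00
x_c = 283400.00 / 4360.00 = 65.00 cm
y_c = 209840.00 / 4360.00 = 48.13 cm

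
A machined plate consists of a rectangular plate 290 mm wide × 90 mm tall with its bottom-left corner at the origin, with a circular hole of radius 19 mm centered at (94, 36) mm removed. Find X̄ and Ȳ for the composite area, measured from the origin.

X̄ = 147.32 mm, Ȳ = 45.41 mm

plate: A = 290 × 90 = 26100.00, centroid at (145.00, 45.00).
hole: A = −π·19² = -1134.11, centroid at (94.00, 36.00).
ΣA = 24965.89 mm², ΣAX̄ = 3677893.19 mm³, ΣAȲ = 1133671.86 mm³.
X̄ = 3677893.19/24965.89 = 147.32 mm; Ȳ = 1133671.86/24965.89 = 45.41 mm.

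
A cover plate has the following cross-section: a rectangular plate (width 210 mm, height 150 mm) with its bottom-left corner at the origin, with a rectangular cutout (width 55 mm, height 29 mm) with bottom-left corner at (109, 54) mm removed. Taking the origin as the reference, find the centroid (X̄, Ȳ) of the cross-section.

X̄ = 103.32 mm, Ȳ = 75.35 mm

Part | A | x̄ᵢ | ȳᵢ | A·x̄ᵢ | A·ȳᵢ
plate | 31500.00 | 105.00 | 75.00 | 3307500.00 | 2362500.00
hole | -1595.00 | 136.50 | 68.50 | -217717.50 | -109257.50
Σ | 29905.00 |  |  | 3089782.50 | 2253242.50
X̄ = 3089782.50 / 29905.00 = 103.32 mm
Ȳ = 2253242.50 / 29905.00 = 75.35 mm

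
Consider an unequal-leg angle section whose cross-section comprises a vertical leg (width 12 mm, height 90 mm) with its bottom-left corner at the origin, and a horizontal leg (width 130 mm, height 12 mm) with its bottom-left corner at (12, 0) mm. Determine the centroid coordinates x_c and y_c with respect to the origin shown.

vertical leg: A = 12 × 90 = 1080.00, centroid at (6.00, 45.00).
horizontal leg: A = 130 × 12 = 1560.00, centroid at (77.00, 6.00).
ΣA = 2640.00 mm²
ΣAx_c = (1080.00)(6.00) + (1560.00)(77.00) = 126600.00 mm³
ΣAy_c = (1080.00)(45.00) + (1560.00)(6.00) = 57960.00 mm³
x_c = 126600.00 / 2640.00 = 47.95 mm
y_c = 57960.00 / 2640.00 = 21.95 mm

x_c = 47.95 mm, y_c = 21.95 mm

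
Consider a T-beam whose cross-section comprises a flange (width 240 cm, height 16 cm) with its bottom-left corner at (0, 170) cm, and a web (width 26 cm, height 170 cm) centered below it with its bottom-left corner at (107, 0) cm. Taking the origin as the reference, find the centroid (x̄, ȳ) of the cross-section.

web: A = 26 × 170 = 4420.00, centroid at (120.00, 85.00).
flange: A = 240 × 16 = 3840.00, centroid at (120.00, 178.00).
ΣA = 8260.00 cm², ΣAx̄ = 991200.00 cm³, ΣAȳ = 1059220.00 cm³.
x̄ = 991200.00/8260.00 = 120.00 cm; ȳ = 1059220.00/8260.00 = 128.23 cm.

x̄ = 120.00 cm, ȳ = 128.23 cm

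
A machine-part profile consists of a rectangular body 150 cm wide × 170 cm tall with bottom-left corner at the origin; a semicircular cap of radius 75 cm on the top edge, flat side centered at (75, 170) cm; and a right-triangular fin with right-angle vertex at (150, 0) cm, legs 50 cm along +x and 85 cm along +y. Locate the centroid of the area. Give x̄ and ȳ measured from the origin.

rectangular body: A = 150 × 170 = 25500.00, centroid at (75.00, 85.00).
semicircular top: A = ½π·75² = 8835.73, centroid at (75.00, 201.83).
triangular fin: A = ½·50·85 = 2125.00, centroid at (166.67, 28.33).
ΣA = 36460.73 cm²
ΣAx̄ = (25500.00)(75.00) + (8835.73)(75.00) + (2125.00)(166.67) = 2929346.37 cm³
ΣAȳ = (25500.00)(85.00) + (8835.73)(201.83) + (2125.00)(28.33) = 4011032.32 cm³
x̄ = 2929346.37 / 36460.73 = 80.34 cm
ȳ = 4011032.32 / 36460.73 = 110.01 cm

x̄ = 80.34 cm, ȳ = 110.01 cm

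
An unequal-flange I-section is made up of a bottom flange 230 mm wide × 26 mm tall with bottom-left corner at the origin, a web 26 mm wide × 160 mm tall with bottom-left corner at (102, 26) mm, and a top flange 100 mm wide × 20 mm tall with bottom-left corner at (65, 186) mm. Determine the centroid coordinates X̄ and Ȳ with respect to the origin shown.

bottom flange: A = 230 × 26 = 5980.00, centroid at (115.00, 13.00).
web: A = 26 × 160 = 4160.00, centroid at (115.00, 106.00).
top flange: A = 100 × 20 = 2000.00, centroid at (115.00, 196.00).
ΣA = 12140.00 mm²
ΣAX̄ = (5980.00)(115.00) + (4160.00)(115.00) + (2000.00)(115.00) = 1396100.00 mm³
ΣAȲ = (5980.00)(13.00) + (4160.00)(106.00) + (2000.00)(196.00) = 910700.00 mm³
X̄ = 1396100.00 / 12140.00 = 115.00 mm
Ȳ = 910700.00 / 12140.00 = 75.02 mm

X̄ = 115.00 mm, Ȳ = 75.02 mm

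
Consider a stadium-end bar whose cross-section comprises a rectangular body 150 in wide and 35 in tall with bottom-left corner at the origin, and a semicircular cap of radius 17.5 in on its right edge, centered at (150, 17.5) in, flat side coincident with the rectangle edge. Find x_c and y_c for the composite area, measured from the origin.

x_c = 81.92 in, y_c = 17.50 in

Part | A | x̄ᵢ | ȳᵢ | A·x̄ᵢ | A·ȳᵢ
rectangular body | 5250.00 | 75.00 | 17.50 | 393750.00 | 91875.00
semicircular end | 481.06 | 157.43 | 17.50 | 75731.37 | 8418.49
Σ | 5731.06 |  |  | 469481.37 | 100293.49
x_c = 469481.37 / 5731.06 = 81.92 in
y_c = 100293.49 / 5731.06 = 17.50 in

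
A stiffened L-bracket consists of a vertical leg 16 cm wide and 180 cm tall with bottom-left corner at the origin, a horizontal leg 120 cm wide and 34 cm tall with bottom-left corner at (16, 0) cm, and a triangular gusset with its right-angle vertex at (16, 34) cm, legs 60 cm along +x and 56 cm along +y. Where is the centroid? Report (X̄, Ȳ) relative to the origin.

vertical leg: A = 16 × 180 = 2880.00, centroid at (8.00, 90.00).
horizontal leg: A = 120 × 34 = 4080.00, centroid at (76.00, 17.00).
gusset: A = ½·60·56 = 1680.00, centroid at (36.00, 52.67).
ΣA = 8640.00 cm²
ΣAX̄ = (2880.00)(8.00) + (4080.00)(76.00) + (1680.00)(36.00) = 393600.00 cm³
ΣAȲ = (2880.00)(90.00) + (4080.00)(17.00) + (1680.00)(52.67) = 417040.00 cm³
X̄ = 393600.00 / 8640.00 = 45.56 cm
Ȳ = 417040.00 / 8640.00 = 48.27 cm

X̄ = 45.56 cm, Ȳ = 48.27 cm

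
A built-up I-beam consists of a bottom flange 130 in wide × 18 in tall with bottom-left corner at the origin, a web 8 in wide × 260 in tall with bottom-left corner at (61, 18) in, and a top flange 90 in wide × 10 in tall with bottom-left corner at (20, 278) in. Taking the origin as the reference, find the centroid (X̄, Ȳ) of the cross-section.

Part | A | x̄ᵢ | ȳᵢ | A·x̄ᵢ | A·ȳᵢ
bottom flange | 2340.00 | 65.00 | 9.00 | 152100.00 | 21060.00
web | 2080.00 | 65.00 | 148.00 | 135200.00 | 307840.00
top flange | 900.00 | 65.00 | 283.00 | 58500.00 | 254700.00
Σ | 5320.00 |  |  | 345800.00 | 583600.00
X̄ = 345800.00 / 5320.00 = 65.00 in
Ȳ = 583600.00 / 5320.00 = 109.70 in

X̄ = 65.00 in, Ȳ = 109.70 in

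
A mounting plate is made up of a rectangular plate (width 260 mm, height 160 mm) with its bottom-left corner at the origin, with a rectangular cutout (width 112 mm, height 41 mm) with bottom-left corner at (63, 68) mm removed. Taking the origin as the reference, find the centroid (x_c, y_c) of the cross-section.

x_c = 131.36 mm, y_c = 78.95 mm

Part | A | x̄ᵢ | ȳᵢ | A·x̄ᵢ | A·ȳᵢ
plate | 41600.00 | 130.00 | 80.00 | 5408000.00 | 3328000.00
hole | -4592.00 | 119.00 | 88.50 | -546448.00 | -406392.00
Σ | 37008.00 |  |  | 4861552.00 | 2921608.00
x_c = 4861552.00 / 37008.00 = 131.36 mm
y_c = 2921608.00 / 37008.00 = 78.95 mm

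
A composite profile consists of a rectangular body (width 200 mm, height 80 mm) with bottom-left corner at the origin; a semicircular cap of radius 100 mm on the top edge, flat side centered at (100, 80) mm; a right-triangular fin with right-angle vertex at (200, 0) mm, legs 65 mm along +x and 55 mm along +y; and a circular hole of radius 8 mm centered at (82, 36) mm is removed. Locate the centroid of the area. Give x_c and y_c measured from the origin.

Part | A | x̄ᵢ | ȳᵢ | A·x̄ᵢ | A·ȳᵢ
rectangular body | 16000.00 | 100.00 | 40.00 | 1600000.00 | 640000.00
semicircular top | 15707.96 | 100.00 | 122.44 | 1570796.33 | 1923303.73
triangular fin | 1787.50 | 221.67 | 18.33 | 396229.17 | 32770.83
hole | -201.06 | 82.00 | 36.00 | -16487.08 | -7238.23
Σ | 33294.40 |  |  | 3550538.42 | 2588836.33
x_c = 3550538.42 / 33294.40 = 106.64 mm
y_c = 2588836.33 / 33294.40 = 77.76 mm

x_c = 106.64 mm, y_c = 77.76 mm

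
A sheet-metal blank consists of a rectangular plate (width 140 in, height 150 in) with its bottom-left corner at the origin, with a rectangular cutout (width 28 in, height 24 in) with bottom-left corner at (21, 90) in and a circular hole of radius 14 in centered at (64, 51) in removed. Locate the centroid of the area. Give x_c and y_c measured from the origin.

plate: A = 140 × 150 = 21000.00, centroid at (70.00, 75.00).
hole 1: A = −(28 × 24) = -672.00, centroid at (35.00, 102.00).
hole 2: A = −π·14² = -615.75, centroid at (64.00, 51.00).
ΣA = 19712.25 in²
ΣAx_c = (21000.00)(70.00) + (-672.00)(35.00) + (-615.75)(64.00) = 1407071.86 in³
ΣAy_c = (21000.00)(75.00) + (-672.00)(102.00) + (-615.75)(51.00) = 1475052.64 in³
x_c = 1407071.86 / 19712.25 = 71.38 in
y_c = 1475052.64 / 19712.25 = 74.83 in

x_c = 71.38 in, y_c = 74.83 in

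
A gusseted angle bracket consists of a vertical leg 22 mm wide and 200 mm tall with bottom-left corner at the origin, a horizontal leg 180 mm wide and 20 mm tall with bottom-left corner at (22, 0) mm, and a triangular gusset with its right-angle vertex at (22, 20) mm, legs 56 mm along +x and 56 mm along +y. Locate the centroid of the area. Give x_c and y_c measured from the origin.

x_c = 53.86 mm, y_c = 56.09 mm

vertical leg: A = 22 × 200 = 4400.00, centroid at (11.00, 100.00).
horizontal leg: A = 180 × 20 = 3600.00, centroid at (112.00, 10.00).
gusset: A = ½·56·56 = 1568.00, centroid at (40.67, 38.67).
ΣA = 9568.00 mm²
ΣAx_c = (4400.00)(11.00) + (3600.00)(112.00) + (1568.00)(40.67) = 515365.33 mm³
ΣAy_c = (4400.00)(100.00) + (3600.00)(10.00) + (1568.00)(38.67) = 536629.33 mm³
x_c = 515365.33 / 9568.00 = 53.86 mm
y_c = 536629.33 / 9568.00 = 56.09 mm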